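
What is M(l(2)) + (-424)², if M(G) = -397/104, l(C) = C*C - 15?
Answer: 18696307/104 ≈ 1.7977e+5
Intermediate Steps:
l(C) = -15 + C² (l(C) = C² - 15 = -15 + C²)
M(G) = -397/104 (M(G) = -397*1/104 = -397/104)
M(l(2)) + (-424)² = -397/104 + (-424)² = -397/104 + 179776 = 18696307/104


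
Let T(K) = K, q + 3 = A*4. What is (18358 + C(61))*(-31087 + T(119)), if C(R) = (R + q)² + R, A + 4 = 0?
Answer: -625027144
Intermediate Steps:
A = -4 (A = -4 + 0 = -4)
q = -19 (q = -3 - 4*4 = -3 - 16 = -19)
C(R) = R + (-19 + R)² (C(R) = (R - 19)² + R = (-19 + R)² + R = R + (-19 + R)²)
(18358 + C(61))*(-31087 + T(119)) = (18358 + (61 + (-19 + 61)²))*(-31087 + 119) = (18358 + (61 + 42²))*(-30968) = (18358 + (61 + 1764))*(-30968) = (18358 + 1825)*(-30968) = 20183*(-30968) = -625027144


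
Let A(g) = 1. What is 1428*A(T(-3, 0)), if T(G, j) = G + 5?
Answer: 1428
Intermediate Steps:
T(G, j) = 5 + G
1428*A(T(-3, 0)) = 1428*1 = 1428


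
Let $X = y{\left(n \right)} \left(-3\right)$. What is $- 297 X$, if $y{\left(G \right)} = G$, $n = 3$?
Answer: $2673$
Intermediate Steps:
$X = -9$ ($X = 3 \left(-3\right) = -9$)
$- 297 X = \left(-297\right) \left(-9\right) = 2673$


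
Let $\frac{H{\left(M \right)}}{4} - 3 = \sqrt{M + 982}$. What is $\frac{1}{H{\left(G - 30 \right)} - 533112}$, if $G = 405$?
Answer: $- \frac{133275}{71048897072} - \frac{\sqrt{1357}}{71048897072} \approx -1.8763 \cdot 10^{-6}$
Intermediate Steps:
$H{\left(M \right)} = 12 + 4 \sqrt{982 + M}$ ($H{\left(M \right)} = 12 + 4 \sqrt{M + 982} = 12 + 4 \sqrt{982 + M}$)
$\frac{1}{H{\left(G - 30 \right)} - 533112} = \frac{1}{\left(12 + 4 \sqrt{982 + \left(405 - 30\right)}\right) - 533112} = \frac{1}{\left(12 + 4 \sqrt{982 + 375}\right) - 533112} = \frac{1}{\left(12 + 4 \sqrt{1357}\right) - 533112} = \frac{1}{-533100 + 4 \sqrt{1357}}$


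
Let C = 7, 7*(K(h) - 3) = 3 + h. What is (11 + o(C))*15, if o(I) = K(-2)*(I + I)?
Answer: 825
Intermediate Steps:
K(h) = 24/7 + h/7 (K(h) = 3 + (3 + h)/7 = 3 + (3/7 + h/7) = 24/7 + h/7)
o(I) = 44*I/7 (o(I) = (24/7 + (⅐)*(-2))*(I + I) = (24/7 - 2/7)*(2*I) = 22*(2*I)/7 = 44*I/7)
(11 + o(C))*15 = (11 + (44/7)*7)*15 = (11 + 44)*15 = 55*15 = 825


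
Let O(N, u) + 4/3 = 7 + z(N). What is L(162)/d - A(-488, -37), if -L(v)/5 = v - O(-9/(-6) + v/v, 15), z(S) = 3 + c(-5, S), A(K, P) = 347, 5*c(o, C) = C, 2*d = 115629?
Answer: -120374374/346887 ≈ -347.01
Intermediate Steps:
d = 115629/2 (d = (1/2)*115629 = 115629/2 ≈ 57815.)
c(o, C) = C/5
z(S) = 3 + S/5
O(N, u) = 26/3 + N/5 (O(N, u) = -4/3 + (7 + (3 + N/5)) = -4/3 + (10 + N/5) = 26/3 + N/5)
L(v) = 275/6 - 5*v (L(v) = -5*(v - (26/3 + (-9/(-6) + v/v)/5)) = -5*(v - (26/3 + (-9*(-1/6) + 1)/5)) = -5*(v - (26/3 + (3/2 + 1)/5)) = -5*(v - (26/3 + (1/5)*(5/2))) = -5*(v - (26/3 + 1/2)) = -5*(v - 1*55/6) = -5*(v - 55/6) = -5*(-55/6 + v) = 275/6 - 5*v)
L(162)/d - A(-488, -37) = (275/6 - 5*162)/(115629/2) - 1*347 = (275/6 - 810)*(2/115629) - 347 = -4585/6*2/115629 - 347 = -4585/346887 - 347 = -120374374/346887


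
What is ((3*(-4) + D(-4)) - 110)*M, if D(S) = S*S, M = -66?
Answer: 6996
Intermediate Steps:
D(S) = S²
((3*(-4) + D(-4)) - 110)*M = ((3*(-4) + (-4)²) - 110)*(-66) = ((-12 + 16) - 110)*(-66) = (4 - 110)*(-66) = -106*(-66) = 6996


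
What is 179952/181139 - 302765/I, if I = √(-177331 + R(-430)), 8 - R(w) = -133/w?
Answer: 179952/181139 + 302765*I*√32787079890/76249023 ≈ 0.99345 + 718.99*I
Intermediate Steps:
R(w) = 8 + 133/w (R(w) = 8 - (-133)/w = 8 + 133/w)
I = I*√32787079890/430 (I = √(-177331 + (8 + 133/(-430))) = √(-177331 + (8 + 133*(-1/430))) = √(-177331 + (8 - 133/430)) = √(-177331 + 3307/430) = √(-76249023/430) = I*√32787079890/430 ≈ 421.1*I)
179952/181139 - 302765/I = 179952/181139 - 302765*(-I*√32787079890/76249023) = 179952*(1/181139) - (-302765)*I*√32787079890/76249023 = 179952/181139 + 302765*I*√32787079890/76249023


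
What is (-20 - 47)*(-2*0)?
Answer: 0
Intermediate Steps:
(-20 - 47)*(-2*0) = -67*0 = 0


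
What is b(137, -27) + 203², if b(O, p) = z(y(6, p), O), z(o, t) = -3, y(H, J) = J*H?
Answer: 41206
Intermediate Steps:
y(H, J) = H*J
b(O, p) = -3
b(137, -27) + 203² = -3 + 203² = -3 + 41209 = 41206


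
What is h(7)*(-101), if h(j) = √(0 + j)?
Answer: -101*√7 ≈ -267.22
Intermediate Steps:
h(j) = √j
h(7)*(-101) = √7*(-101) = -101*√7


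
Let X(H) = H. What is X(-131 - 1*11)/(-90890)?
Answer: 71/45445 ≈ 0.0015623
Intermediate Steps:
X(-131 - 1*11)/(-90890) = (-131 - 1*11)/(-90890) = (-131 - 11)*(-1/90890) = -142*(-1/90890) = 71/45445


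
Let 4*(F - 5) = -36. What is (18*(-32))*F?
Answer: 2304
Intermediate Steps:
F = -4 (F = 5 + (1/4)*(-36) = 5 - 9 = -4)
(18*(-32))*F = (18*(-32))*(-4) = -576*(-4) = 2304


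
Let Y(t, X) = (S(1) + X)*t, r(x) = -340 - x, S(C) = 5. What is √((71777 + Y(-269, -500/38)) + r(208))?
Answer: √26505874/19 ≈ 270.97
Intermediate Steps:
Y(t, X) = t*(5 + X) (Y(t, X) = (5 + X)*t = t*(5 + X))
√((71777 + Y(-269, -500/38)) + r(208)) = √((71777 - 269*(5 - 500/38)) + (-340 - 1*208)) = √((71777 - 269*(5 - 500*1/38)) + (-340 - 208)) = √((71777 - 269*(5 - 250/19)) - 548) = √((71777 - 269*(-155/19)) - 548) = √((71777 + 41695/19) - 548) = √(1405458/19 - 548) = √(1395046/19) = √26505874/19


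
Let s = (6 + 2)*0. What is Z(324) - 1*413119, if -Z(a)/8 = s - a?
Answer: -410527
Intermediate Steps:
s = 0 (s = 8*0 = 0)
Z(a) = 8*a (Z(a) = -8*(0 - a) = -(-8)*a = 8*a)
Z(324) - 1*413119 = 8*324 - 1*413119 = 2592 - 413119 = -410527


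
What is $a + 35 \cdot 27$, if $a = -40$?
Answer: $905$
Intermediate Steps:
$a + 35 \cdot 27 = -40 + 35 \cdot 27 = -40 + 945 = 905$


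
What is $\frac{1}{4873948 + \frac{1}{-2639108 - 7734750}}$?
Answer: $\frac{10373858}{50561644451383} \approx 2.0517 \cdot 10^{-7}$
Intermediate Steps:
$\frac{1}{4873948 + \frac{1}{-2639108 - 7734750}} = \frac{1}{4873948 + \frac{1}{-10373858}} = \frac{1}{4873948 - \frac{1}{10373858}} = \frac{1}{\frac{50561644451383}{10373858}} = \frac{10373858}{50561644451383}$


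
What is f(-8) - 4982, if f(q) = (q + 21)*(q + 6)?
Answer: -5008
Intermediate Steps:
f(q) = (6 + q)*(21 + q) (f(q) = (21 + q)*(6 + q) = (6 + q)*(21 + q))
f(-8) - 4982 = (126 + (-8)² + 27*(-8)) - 4982 = (126 + 64 - 216) - 4982 = -26 - 4982 = -5008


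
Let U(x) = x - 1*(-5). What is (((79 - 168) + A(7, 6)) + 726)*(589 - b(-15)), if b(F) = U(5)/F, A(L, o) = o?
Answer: 1137467/3 ≈ 3.7916e+5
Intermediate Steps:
U(x) = 5 + x (U(x) = x + 5 = 5 + x)
b(F) = 10/F (b(F) = (5 + 5)/F = 10/F)
(((79 - 168) + A(7, 6)) + 726)*(589 - b(-15)) = (((79 - 168) + 6) + 726)*(589 - 10/(-15)) = ((-89 + 6) + 726)*(589 - 10*(-1)/15) = (-83 + 726)*(589 - 1*(-⅔)) = 643*(589 + ⅔) = 643*(1769/3) = 1137467/3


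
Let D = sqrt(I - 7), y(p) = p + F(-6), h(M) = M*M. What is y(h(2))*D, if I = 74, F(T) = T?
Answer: -2*sqrt(67) ≈ -16.371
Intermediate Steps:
h(M) = M**2
y(p) = -6 + p (y(p) = p - 6 = -6 + p)
D = sqrt(67) (D = sqrt(74 - 7) = sqrt(67) ≈ 8.1853)
y(h(2))*D = (-6 + 2**2)*sqrt(67) = (-6 + 4)*sqrt(67) = -2*sqrt(67)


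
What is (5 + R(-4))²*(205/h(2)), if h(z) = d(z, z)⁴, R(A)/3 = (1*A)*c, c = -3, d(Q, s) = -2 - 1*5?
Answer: 344605/2401 ≈ 143.53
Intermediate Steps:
d(Q, s) = -7 (d(Q, s) = -2 - 5 = -7)
R(A) = -9*A (R(A) = 3*((1*A)*(-3)) = 3*(A*(-3)) = 3*(-3*A) = -9*A)
h(z) = 2401 (h(z) = (-7)⁴ = 2401)
(5 + R(-4))²*(205/h(2)) = (5 - 9*(-4))²*(205/2401) = (5 + 36)²*(205*(1/2401)) = 41²*(205/2401) = 1681*(205/2401) = 344605/2401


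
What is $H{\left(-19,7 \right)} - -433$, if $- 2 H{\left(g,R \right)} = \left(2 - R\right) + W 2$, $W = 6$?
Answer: $\frac{859}{2} \approx 429.5$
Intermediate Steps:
$H{\left(g,R \right)} = -7 + \frac{R}{2}$ ($H{\left(g,R \right)} = - \frac{\left(2 - R\right) + 6 \cdot 2}{2} = - \frac{\left(2 - R\right) + 12}{2} = - \frac{14 - R}{2} = -7 + \frac{R}{2}$)
$H{\left(-19,7 \right)} - -433 = \left(-7 + \frac{1}{2} \cdot 7\right) - -433 = \left(-7 + \frac{7}{2}\right) + 433 = - \frac{7}{2} + 433 = \frac{859}{2}$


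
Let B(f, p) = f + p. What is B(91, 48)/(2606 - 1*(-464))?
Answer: 139/3070 ≈ 0.045277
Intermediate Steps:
B(91, 48)/(2606 - 1*(-464)) = (91 + 48)/(2606 - 1*(-464)) = 139/(2606 + 464) = 139/3070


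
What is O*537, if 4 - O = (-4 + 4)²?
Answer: 2148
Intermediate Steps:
O = 4 (O = 4 - (-4 + 4)² = 4 - 1*0² = 4 - 1*0 = 4 + 0 = 4)
O*537 = 4*537 = 2148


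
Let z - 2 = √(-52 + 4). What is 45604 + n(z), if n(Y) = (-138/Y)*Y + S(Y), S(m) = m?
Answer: 45468 + 4*I*√3 ≈ 45468.0 + 6.9282*I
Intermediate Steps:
z = 2 + 4*I*√3 (z = 2 + √(-52 + 4) = 2 + √(-48) = 2 + 4*I*√3 ≈ 2.0 + 6.9282*I)
n(Y) = -138 + Y (n(Y) = (-138/Y)*Y + Y = -138 + Y)
45604 + n(z) = 45604 + (-138 + (2 + 4*I*√3)) = 45604 + (-136 + 4*I*√3) = 45468 + 4*I*√3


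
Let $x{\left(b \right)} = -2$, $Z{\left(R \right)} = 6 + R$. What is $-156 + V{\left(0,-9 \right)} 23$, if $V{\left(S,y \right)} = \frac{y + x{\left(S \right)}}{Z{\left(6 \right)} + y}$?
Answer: $- \frac{721}{3} \approx -240.33$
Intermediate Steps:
$V{\left(S,y \right)} = \frac{-2 + y}{12 + y}$ ($V{\left(S,y \right)} = \frac{y - 2}{\left(6 + 6\right) + y} = \frac{-2 + y}{12 + y}$)
$-156 + V{\left(0,-9 \right)} 23 = -156 + \frac{-2 - 9}{12 - 9} \cdot 23 = -156 + \frac{1}{3} \left(-11\right) 23 = -156 - \frac{253}{3} = - \frac{721}{3}$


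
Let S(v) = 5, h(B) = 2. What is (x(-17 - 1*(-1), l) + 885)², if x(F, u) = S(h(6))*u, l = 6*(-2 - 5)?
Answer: 455625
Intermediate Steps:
l = -42 (l = 6*(-7) = -42)
x(F, u) = 5*u
(x(-17 - 1*(-1), l) + 885)² = (5*(-42) + 885)² = (-210 + 885)² = 675² = 455625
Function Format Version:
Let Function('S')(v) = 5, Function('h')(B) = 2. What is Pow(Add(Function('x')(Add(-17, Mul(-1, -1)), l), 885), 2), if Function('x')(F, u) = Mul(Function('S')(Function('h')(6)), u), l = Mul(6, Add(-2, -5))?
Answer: 455625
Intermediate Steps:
l = -42 (l = Mul(6, -7) = -42)
Function('x')(F, u) = Mul(5, u)
Pow(Add(Function('x')(Add(-17, Mul(-1, -1)), l), 885), 2) = Pow(Add(Mul(5, -42), 885), 2) = Pow(Add(-210, 885), 2) = Pow(675, 2) = 455625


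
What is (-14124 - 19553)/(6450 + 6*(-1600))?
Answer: 4811/450 ≈ 10.691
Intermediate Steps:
(-14124 - 19553)/(6450 + 6*(-1600)) = -33677/(6450 - 9600) = -33677/(-3150) = -33677*(-1/3150) = 4811/450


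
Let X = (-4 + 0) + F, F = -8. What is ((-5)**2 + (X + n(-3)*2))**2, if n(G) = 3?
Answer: 361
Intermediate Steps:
X = -12 (X = (-4 + 0) - 8 = -4 - 8 = -12)
((-5)**2 + (X + n(-3)*2))**2 = ((-5)**2 + (-12 + 3*2))**2 = (25 + (-12 + 6))**2 = (25 - 6)**2 = 19**2 = 361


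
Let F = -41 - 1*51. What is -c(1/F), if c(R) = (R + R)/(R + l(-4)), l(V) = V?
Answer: -2/369 ≈ -0.0054201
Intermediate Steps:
F = -92 (F = -41 - 51 = -92)
c(R) = 2*R/(-4 + R) (c(R) = (R + R)/(R - 4) = (2*R)/(-4 + R) = 2*R/(-4 + R))
-c(1/F) = -2/((-92)*(-4 + 1/(-92))) = -2*(-1)/(92*(-4 - 1/92)) = -2*(-1)/(92*(-369/92)) = -2*(-1)*(-92)/(92*369) = -1*2/369 = -2/369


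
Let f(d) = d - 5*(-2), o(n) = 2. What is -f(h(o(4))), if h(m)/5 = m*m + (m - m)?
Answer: -30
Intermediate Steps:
h(m) = 5*m**2 (h(m) = 5*(m*m + (m - m)) = 5*(m**2 + 0) = 5*m**2)
f(d) = 10 + d (f(d) = d + 10 = 10 + d)
-f(h(o(4))) = -(10 + 5*2**2) = -(10 + 5*4) = -(10 + 20) = -1*30 = -30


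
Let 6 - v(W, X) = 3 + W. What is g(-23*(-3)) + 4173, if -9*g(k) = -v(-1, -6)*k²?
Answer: 6289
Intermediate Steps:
v(W, X) = 3 - W (v(W, X) = 6 - (3 + W) = 6 + (-3 - W) = 3 - W)
g(k) = 4*k²/9 (g(k) = -(-1)*(3 - 1*(-1))*k²/9 = -(-1)*(3 + 1)*k²/9 = -(-1)*4*k²/9 = -(-4)*k²/9 = 4*k²/9)
g(-23*(-3)) + 4173 = 4*(-23*(-3))²/9 + 4173 = (4/9)*69² + 4173 = (4/9)*4761 + 4173 = 2116 + 4173 = 6289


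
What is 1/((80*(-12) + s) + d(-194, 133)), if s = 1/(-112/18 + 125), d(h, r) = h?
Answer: -1069/1233617 ≈ -0.00086656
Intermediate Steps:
s = 9/1069 (s = 1/(-112*1/18 + 125) = 1/(-56/9 + 125) = 1/(1069/9) = 9/1069 ≈ 0.0084191)
1/((80*(-12) + s) + d(-194, 133)) = 1/((80*(-12) + 9/1069) - 194) = 1/((-960 + 9/1069) - 194) = 1/(-1026231/1069 - 194) = 1/(-1233617/1069) = -1069/1233617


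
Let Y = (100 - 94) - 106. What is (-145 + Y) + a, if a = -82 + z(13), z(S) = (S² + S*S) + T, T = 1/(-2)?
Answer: 21/2 ≈ 10.500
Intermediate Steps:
T = -½ ≈ -0.50000
Y = -100 (Y = 6 - 106 = -100)
z(S) = -½ + 2*S² (z(S) = (S² + S*S) - ½ = (S² + S²) - ½ = 2*S² - ½ = -½ + 2*S²)
a = 511/2 (a = -82 + (-½ + 2*13²) = -82 + (-½ + 2*169) = -82 + (-½ + 338) = -82 + 675/2 = 511/2 ≈ 255.50)
(-145 + Y) + a = (-145 - 100) + 511/2 = -245 + 511/2 = 21/2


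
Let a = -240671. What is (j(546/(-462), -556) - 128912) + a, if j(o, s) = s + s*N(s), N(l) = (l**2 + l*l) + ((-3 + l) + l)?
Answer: -343509431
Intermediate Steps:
N(l) = -3 + 2*l + 2*l**2 (N(l) = (l**2 + l**2) + (-3 + 2*l) = 2*l**2 + (-3 + 2*l) = -3 + 2*l + 2*l**2)
j(o, s) = s + s*(-3 + 2*s + 2*s**2)
(j(546/(-462), -556) - 128912) + a = (2*(-556)*(-1 - 556 + (-556)**2) - 128912) - 240671 = (2*(-556)*(-1 - 556 + 309136) - 128912) - 240671 = (2*(-556)*308579 - 128912) - 240671 = (-343139848 - 128912) - 240671 = -343268760 - 240671 = -343509431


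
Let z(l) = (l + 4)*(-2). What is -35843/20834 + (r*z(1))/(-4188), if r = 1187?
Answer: 12148637/10906599 ≈ 1.1139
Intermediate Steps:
z(l) = -8 - 2*l (z(l) = (4 + l)*(-2) = -8 - 2*l)
-35843/20834 + (r*z(1))/(-4188) = -35843/20834 + (1187*(-8 - 2*1))/(-4188) = -35843*1/20834 + (1187*(-8 - 2))*(-1/4188) = -35843/20834 + (1187*(-10))*(-1/4188) = -35843/20834 - 11870*(-1/4188) = -35843/20834 + 5935/2094 = 12148637/10906599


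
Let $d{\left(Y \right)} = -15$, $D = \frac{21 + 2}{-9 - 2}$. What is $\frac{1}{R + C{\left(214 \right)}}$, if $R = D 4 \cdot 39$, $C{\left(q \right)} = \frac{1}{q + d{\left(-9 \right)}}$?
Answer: $- \frac{2189}{714001} \approx -0.0030658$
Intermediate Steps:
$D = - \frac{23}{11}$ ($D = \frac{23}{-11} = 23 \left(- \frac{1}{11}\right) = - \frac{23}{11} \approx -2.0909$)
$C{\left(q \right)} = \frac{1}{-15 + q}$ ($C{\left(q \right)} = \frac{1}{q - 15} = \frac{1}{-15 + q}$)
$R = - \frac{3588}{11}$ ($R = \left(- \frac{23}{11}\right) 4 \cdot 39 = \left(- \frac{92}{11}\right) 39 = - \frac{3588}{11} \approx -326.18$)
$\frac{1}{R + C{\left(214 \right)}} = \frac{1}{- \frac{3588}{11} + \frac{1}{-15 + 214}} = \frac{1}{- \frac{3588}{11} + \frac{1}{199}} = \frac{1}{- \frac{714001}{2189}} = - \frac{2189}{714001}$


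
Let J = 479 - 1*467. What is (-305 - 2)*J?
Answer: -3684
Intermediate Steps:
J = 12 (J = 479 - 467 = 12)
(-305 - 2)*J = (-305 - 2)*12 = -307*12 = -3684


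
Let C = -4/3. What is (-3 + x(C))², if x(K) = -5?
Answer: 64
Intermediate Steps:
C = -4/3 (C = -4*⅓ = -4/3 ≈ -1.3333)
(-3 + x(C))² = (-3 - 5)² = (-8)² = 64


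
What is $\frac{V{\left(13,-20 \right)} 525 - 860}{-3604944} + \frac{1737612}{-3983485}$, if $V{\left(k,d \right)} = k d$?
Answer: $- \frac{357301403383}{897515021865} \approx -0.3981$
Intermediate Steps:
$V{\left(k,d \right)} = d k$
$\frac{V{\left(13,-20 \right)} 525 - 860}{-3604944} + \frac{1737612}{-3983485} = \frac{\left(-20\right) 13 \cdot 525 - 860}{-3604944} + \frac{1737612}{-3983485} = \left(\left(-260\right) 525 - 860\right) \left(- \frac{1}{3604944}\right) + 1737612 \left(- \frac{1}{3983485}\right) = \left(-136500 - 860\right) \left(- \frac{1}{3604944}\right) - \frac{1737612}{3983485} = \left(-137360\right) \left(- \frac{1}{3604944}\right) - \frac{1737612}{3983485} = \frac{8585}{225309} - \frac{1737612}{3983485} = - \frac{357301403383}{897515021865}$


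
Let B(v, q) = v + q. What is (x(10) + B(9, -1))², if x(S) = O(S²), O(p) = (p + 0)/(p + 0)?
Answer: 81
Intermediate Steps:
B(v, q) = q + v
O(p) = 1 (O(p) = p/p = 1)
x(S) = 1
(x(10) + B(9, -1))² = (1 + (-1 + 9))² = (1 + 8)² = 9² = 81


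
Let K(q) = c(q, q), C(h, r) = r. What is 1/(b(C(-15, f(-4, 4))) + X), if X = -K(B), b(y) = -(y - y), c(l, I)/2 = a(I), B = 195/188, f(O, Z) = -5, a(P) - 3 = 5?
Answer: -1/16 ≈ -0.062500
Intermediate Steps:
a(P) = 8 (a(P) = 3 + 5 = 8)
B = 195/188 (B = 195*(1/188) = 195/188 ≈ 1.0372)
c(l, I) = 16 (c(l, I) = 2*8 = 16)
K(q) = 16
b(y) = 0 (b(y) = -1*0 = 0)
X = -16 (X = -1*16 = -16)
1/(b(C(-15, f(-4, 4))) + X) = 1/(0 - 16) = 1/(-16) = -1/16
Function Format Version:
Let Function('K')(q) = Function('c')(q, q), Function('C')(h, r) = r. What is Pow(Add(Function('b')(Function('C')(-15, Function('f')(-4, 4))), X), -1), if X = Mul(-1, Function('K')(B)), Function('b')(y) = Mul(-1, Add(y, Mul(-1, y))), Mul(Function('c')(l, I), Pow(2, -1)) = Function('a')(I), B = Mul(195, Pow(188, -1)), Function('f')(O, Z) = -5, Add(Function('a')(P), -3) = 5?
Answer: Rational(-1, 16) ≈ -0.062500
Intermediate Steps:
Function('a')(P) = 8 (Function('a')(P) = Add(3, 5) = 8)
B = Rational(195, 188) (B = Mul(195, Rational(1, 188)) = Rational(195, 188) ≈ 1.0372)
Function('c')(l, I) = 16 (Function('c')(l, I) = Mul(2, 8) = 16)
Function('K')(q) = 16
Function('b')(y) = 0 (Function('b')(y) = Mul(-1, 0) = 0)
X = -16 (X = Mul(-1, 16) = -16)
Pow(Add(Function('b')(Function('C')(-15, Function('f')(-4, 4))), X), -1) = Pow(Add(0, -16), -1) = Pow(-16, -1) = Rational(-1, 16)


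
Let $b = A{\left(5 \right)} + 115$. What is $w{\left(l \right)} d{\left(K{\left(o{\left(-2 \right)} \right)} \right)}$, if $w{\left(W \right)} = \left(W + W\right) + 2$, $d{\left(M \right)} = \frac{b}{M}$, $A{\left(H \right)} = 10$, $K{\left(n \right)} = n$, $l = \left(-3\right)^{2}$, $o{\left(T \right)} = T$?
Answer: $-1250$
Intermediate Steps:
$l = 9$
$b = 125$ ($b = 10 + 115 = 125$)
$d{\left(M \right)} = \frac{125}{M}$
$w{\left(W \right)} = 2 + 2 W$ ($w{\left(W \right)} = 2 W + 2 = 2 + 2 W$)
$w{\left(l \right)} d{\left(K{\left(o{\left(-2 \right)} \right)} \right)} = \left(2 + 2 \cdot 9\right) \frac{125}{-2} = \left(2 + 18\right) 125 \left(- \frac{1}{2}\right) = 20 \left(- \frac{125}{2}\right) = -1250$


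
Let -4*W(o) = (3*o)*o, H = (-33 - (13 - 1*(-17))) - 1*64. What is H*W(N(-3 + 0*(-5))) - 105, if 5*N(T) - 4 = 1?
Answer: -39/4 ≈ -9.7500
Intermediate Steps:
N(T) = 1 (N(T) = ⅘ + (⅕)*1 = ⅘ + ⅕ = 1)
H = -127 (H = (-33 - (13 + 17)) - 64 = (-33 - 1*30) - 64 = (-33 - 30) - 64 = -63 - 64 = -127)
W(o) = -3*o²/4 (W(o) = -3*o*o/4 = -3*o²/4)
H*W(N(-3 + 0*(-5))) - 105 = -(-381)*1²/4 - 105 = -(-381)/4 - 105 = -127*(-¾) - 105 = 381/4 - 105 = -39/4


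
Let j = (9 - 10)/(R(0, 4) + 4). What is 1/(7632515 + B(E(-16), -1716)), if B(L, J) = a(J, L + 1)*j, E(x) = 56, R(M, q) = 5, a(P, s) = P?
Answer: 3/22898117 ≈ 1.3102e-7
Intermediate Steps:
j = -⅑ (j = (9 - 10)/(5 + 4) = -1/9 = -1*⅑ = -⅑ ≈ -0.11111)
B(L, J) = -J/9 (B(L, J) = J*(-⅑) = -J/9)
1/(7632515 + B(E(-16), -1716)) = 1/(7632515 - ⅑*(-1716)) = 1/(7632515 + 572/3) = 1/(22898117/3) = 3/22898117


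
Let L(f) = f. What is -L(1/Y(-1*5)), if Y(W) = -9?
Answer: 1/9 ≈ 0.11111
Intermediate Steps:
-L(1/Y(-1*5)) = -1/(-9) = -1*(-1/9) = 1/9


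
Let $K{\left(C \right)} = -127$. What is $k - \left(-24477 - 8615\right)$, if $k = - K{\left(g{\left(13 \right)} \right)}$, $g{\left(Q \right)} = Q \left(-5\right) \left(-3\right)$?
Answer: $33219$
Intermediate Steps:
$g{\left(Q \right)} = 15 Q$ ($g{\left(Q \right)} = - 5 Q \left(-3\right) = 15 Q$)
$k = 127$ ($k = \left(-1\right) \left(-127\right) = 127$)
$k - \left(-24477 - 8615\right) = 127 - \left(-24477 - 8615\right) = 127 - -33092 = 127 + 33092 = 33219$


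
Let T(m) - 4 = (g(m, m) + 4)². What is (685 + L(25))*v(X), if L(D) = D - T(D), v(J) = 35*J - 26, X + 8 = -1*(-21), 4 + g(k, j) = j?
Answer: 34749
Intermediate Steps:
g(k, j) = -4 + j
X = 13 (X = -8 - 1*(-21) = -8 + 21 = 13)
v(J) = -26 + 35*J
T(m) = 4 + m² (T(m) = 4 + ((-4 + m) + 4)² = 4 + m²)
L(D) = -4 + D - D² (L(D) = D - (4 + D²) = D + (-4 - D²) = -4 + D - D²)
(685 + L(25))*v(X) = (685 + (-4 + 25 - 1*25²))*(-26 + 35*13) = (685 + (-4 + 25 - 1*625))*(-26 + 455) = (685 + (-4 + 25 - 625))*429 = (685 - 604)*429 = 81*429 = 34749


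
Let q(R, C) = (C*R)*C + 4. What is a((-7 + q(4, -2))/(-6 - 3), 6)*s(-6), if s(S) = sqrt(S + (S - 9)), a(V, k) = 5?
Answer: 5*I*sqrt(21) ≈ 22.913*I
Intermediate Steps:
q(R, C) = 4 + R*C**2 (q(R, C) = R*C**2 + 4 = 4 + R*C**2)
s(S) = sqrt(-9 + 2*S) (s(S) = sqrt(S + (-9 + S)) = sqrt(-9 + 2*S))
a((-7 + q(4, -2))/(-6 - 3), 6)*s(-6) = 5*sqrt(-9 + 2*(-6)) = 5*sqrt(-9 - 12) = 5*sqrt(-21) = 5*(I*sqrt(21)) = 5*I*sqrt(21)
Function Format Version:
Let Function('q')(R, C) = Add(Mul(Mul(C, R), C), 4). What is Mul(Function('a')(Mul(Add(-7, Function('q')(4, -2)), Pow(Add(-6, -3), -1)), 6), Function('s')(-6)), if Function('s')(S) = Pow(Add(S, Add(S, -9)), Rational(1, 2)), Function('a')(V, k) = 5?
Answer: Mul(5, I, Pow(21, Rational(1, 2))) ≈ Mul(22.913, I)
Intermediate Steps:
Function('q')(R, C) = Add(4, Mul(R, Pow(C, 2))) (Function('q')(R, C) = Add(Mul(R, Pow(C, 2)), 4) = Add(4, Mul(R, Pow(C, 2))))
Function('s')(S) = Pow(Add(-9, Mul(2, S)), Rational(1, 2)) (Function('s')(S) = Pow(Add(S, Add(-9, S)), Rational(1, 2)) = Pow(Add(-9, Mul(2, S)), Rational(1, 2)))
Mul(Function('a')(Mul(Add(-7, Function('q')(4, -2)), Pow(Add(-6, -3), -1)), 6), Function('s')(-6)) = Mul(5, Pow(Add(-9, Mul(2, -6)), Rational(1, 2))) = Mul(5, Pow(Add(-9, -12), Rational(1, 2))) = Mul(5, Pow(-21, Rational(1, 2))) = Mul(5, Mul(I, Pow(21, Rational(1, 2)))) = Mul(5, I, Pow(21, Rational(1, 2)))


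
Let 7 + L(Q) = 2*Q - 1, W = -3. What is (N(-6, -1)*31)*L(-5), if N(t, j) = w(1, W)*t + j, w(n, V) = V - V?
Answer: 558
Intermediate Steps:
L(Q) = -8 + 2*Q (L(Q) = -7 + (2*Q - 1) = -7 + (-1 + 2*Q) = -8 + 2*Q)
w(n, V) = 0
N(t, j) = j (N(t, j) = 0*t + j = 0 + j = j)
(N(-6, -1)*31)*L(-5) = (-1*31)*(-8 + 2*(-5)) = -31*(-8 - 10) = -31*(-18) = 558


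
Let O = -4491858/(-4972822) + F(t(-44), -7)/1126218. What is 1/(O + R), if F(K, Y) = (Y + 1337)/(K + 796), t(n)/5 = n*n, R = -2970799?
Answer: -14667661434006324/43574660671456018627325 ≈ -3.3661e-7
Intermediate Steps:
t(n) = 5*n² (t(n) = 5*(n*n) = 5*n²)
F(K, Y) = (1337 + Y)/(796 + K)
O = 13249028534705551/14667661434006324 (O = -4491858/(-4972822) + ((1337 - 7)/(796 + 5*(-44)²))/1126218 = -4491858*(-1/4972822) + (1330/(796 + 5*1936))*(1/1126218) = 2245929/2486411 + (1330/(796 + 9680))*(1/1126218) = 2245929/2486411 + (1330/10476)*(1/1126218) = 2245929/2486411 + ((1/10476)*1330)*(1/1126218) = 2245929/2486411 + (665/5238)*(1/1126218) = 2245929/2486411 + 665/5899129884 = 13249028534705551/14667661434006324 ≈ 0.90328)
1/(O + R) = 1/(13249028534705551/14667661434006324 - 2970799) = 1/(-43574660671456018627325/14667661434006324) = -14667661434006324/43574660671456018627325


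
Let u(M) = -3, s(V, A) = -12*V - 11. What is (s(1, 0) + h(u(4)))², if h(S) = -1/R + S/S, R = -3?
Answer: 4225/9 ≈ 469.44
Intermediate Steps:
s(V, A) = -11 - 12*V
h(S) = 4/3 (h(S) = -1/(-3) + S/S = -1*(-⅓) + 1 = ⅓ + 1 = 4/3)
(s(1, 0) + h(u(4)))² = ((-11 - 12*1) + 4/3)² = ((-11 - 12) + 4/3)² = (-23 + 4/3)² = (-65/3)² = 4225/9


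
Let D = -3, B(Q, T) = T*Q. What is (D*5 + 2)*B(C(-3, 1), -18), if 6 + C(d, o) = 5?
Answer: -234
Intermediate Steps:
C(d, o) = -1 (C(d, o) = -6 + 5 = -1)
B(Q, T) = Q*T
(D*5 + 2)*B(C(-3, 1), -18) = (-3*5 + 2)*(-1*(-18)) = (-15 + 2)*18 = -13*18 = -234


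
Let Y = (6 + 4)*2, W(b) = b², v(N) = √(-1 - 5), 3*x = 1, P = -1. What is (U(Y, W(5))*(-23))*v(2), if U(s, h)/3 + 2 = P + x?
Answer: 184*I*√6 ≈ 450.71*I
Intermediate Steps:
x = ⅓ (x = (⅓)*1 = ⅓ ≈ 0.33333)
v(N) = I*√6 (v(N) = √(-6) = I*√6)
Y = 20 (Y = 10*2 = 20)
U(s, h) = -8 (U(s, h) = -6 + 3*(-1 + ⅓) = -6 + 3*(-⅔) = -6 - 2 = -8)
(U(Y, W(5))*(-23))*v(2) = (-8*(-23))*(I*√6) = 184*(I*√6) = 184*I*√6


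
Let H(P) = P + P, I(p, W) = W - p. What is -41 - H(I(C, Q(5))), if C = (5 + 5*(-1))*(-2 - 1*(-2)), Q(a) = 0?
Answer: -41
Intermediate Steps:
C = 0 (C = (5 - 5)*(-2 + 2) = 0*0 = 0)
H(P) = 2*P
-41 - H(I(C, Q(5))) = -41 - 2*(0 - 1*0) = -41 - 2*(0 + 0) = -41 - 2*0 = -41 - 1*0 = -41 + 0 = -41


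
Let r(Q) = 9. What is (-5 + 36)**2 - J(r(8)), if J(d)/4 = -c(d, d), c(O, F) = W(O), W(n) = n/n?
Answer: 965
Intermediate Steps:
W(n) = 1
c(O, F) = 1
J(d) = -4 (J(d) = 4*(-1*1) = 4*(-1) = -4)
(-5 + 36)**2 - J(r(8)) = (-5 + 36)**2 - 1*(-4) = 31**2 + 4 = 961 + 4 = 965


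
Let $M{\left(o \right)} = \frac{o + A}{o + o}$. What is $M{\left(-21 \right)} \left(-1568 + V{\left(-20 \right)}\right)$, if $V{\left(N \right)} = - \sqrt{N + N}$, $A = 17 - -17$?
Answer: $\frac{1456}{3} + \frac{13 i \sqrt{10}}{21} \approx 485.33 + 1.9576 i$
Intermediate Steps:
$A = 34$ ($A = 17 + 17 = 34$)
$M{\left(o \right)} = \frac{34 + o}{2 o}$ ($M{\left(o \right)} = \frac{o + 34}{o + o} = \frac{34 + o}{2 o}$)
$V{\left(N \right)} = - \sqrt{2} \sqrt{N}$ ($V{\left(N \right)} = - \sqrt{2 N} = - \sqrt{2} \sqrt{N}$)
$M{\left(-21 \right)} \left(-1568 + V{\left(-20 \right)}\right) = \frac{34 - 21}{2 \left(-21\right)} \left(-1568 - \sqrt{2} \sqrt{-20}\right) = \frac{1}{2} \left(- \frac{1}{21}\right) 13 \left(-1568 - \sqrt{2} \cdot 2 i \sqrt{5}\right) = - \frac{13 \left(-1568 - 2 i \sqrt{10}\right)}{42} = \frac{1456}{3} + \frac{13 i \sqrt{10}}{21}$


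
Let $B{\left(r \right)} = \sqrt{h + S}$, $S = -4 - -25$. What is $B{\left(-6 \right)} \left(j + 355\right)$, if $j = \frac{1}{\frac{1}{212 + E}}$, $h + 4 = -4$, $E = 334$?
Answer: $901 \sqrt{13} \approx 3248.6$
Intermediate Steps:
$h = -8$ ($h = -4 - 4 = -8$)
$S = 21$ ($S = -4 + 25 = 21$)
$j = 546$ ($j = \frac{1}{\frac{1}{212 + 334}} = \frac{1}{\frac{1}{546}} = 546$)
$B{\left(r \right)} = \sqrt{13}$ ($B{\left(r \right)} = \sqrt{-8 + 21} = \sqrt{13}$)
$B{\left(-6 \right)} \left(j + 355\right) = \sqrt{13} \left(546 + 355\right) = \sqrt{13} \cdot 901 = 901 \sqrt{13}$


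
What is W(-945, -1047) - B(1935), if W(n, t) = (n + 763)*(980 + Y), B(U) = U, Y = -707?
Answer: -51621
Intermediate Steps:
W(n, t) = 208299 + 273*n (W(n, t) = (n + 763)*(980 - 707) = (763 + n)*273 = 208299 + 273*n)
W(-945, -1047) - B(1935) = (208299 + 273*(-945)) - 1*1935 = (208299 - 257985) - 1935 = -49686 - 1935 = -51621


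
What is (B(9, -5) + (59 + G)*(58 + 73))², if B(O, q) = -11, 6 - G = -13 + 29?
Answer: 41062464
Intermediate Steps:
G = -10 (G = 6 - (-13 + 29) = 6 - 1*16 = 6 - 16 = -10)
(B(9, -5) + (59 + G)*(58 + 73))² = (-11 + (59 - 10)*(58 + 73))² = (-11 + 49*131)² = (-11 + 6419)² = 6408² = 41062464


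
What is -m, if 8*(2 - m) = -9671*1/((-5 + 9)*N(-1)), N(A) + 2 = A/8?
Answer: 9535/68 ≈ 140.22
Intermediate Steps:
N(A) = -2 + A/8
m = -9535/68 (m = 2 - (-9671)/(8*((-2 + (⅛)*(-1))*(-5 + 9))) = 2 - (-9671)/(8*((-2 - ⅛)*4)) = 2 - (-9671)/(8*((-17/8*4))) = 2 - (-9671)/(8*(-17/2)) = 2 - (-9671)*(-2)/(8*17) = 2 - ⅛*19342/17 = 2 - 9671/68 = -9535/68 ≈ -140.22)
-m = -1*(-9535/68) = 9535/68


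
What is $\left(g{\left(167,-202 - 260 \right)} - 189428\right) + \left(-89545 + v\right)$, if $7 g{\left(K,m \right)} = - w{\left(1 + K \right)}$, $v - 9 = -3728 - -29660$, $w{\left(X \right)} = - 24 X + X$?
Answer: $-252480$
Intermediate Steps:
$w{\left(X \right)} = - 23 X$
$v = 25941$ ($v = 9 - -25932 = 9 + \left(-3728 + 29660\right) = 9 + 25932 = 25941$)
$g{\left(K,m \right)} = \frac{23}{7} + \frac{23 K}{7}$ ($g{\left(K,m \right)} = \frac{\left(-1\right) \left(- 23 \left(1 + K\right)\right)}{7} = \frac{\left(-1\right) \left(-23 - 23 K\right)}{7} = \frac{23 + 23 K}{7} = \frac{23}{7} + \frac{23 K}{7}$)
$\left(g{\left(167,-202 - 260 \right)} - 189428\right) + \left(-89545 + v\right) = \left(\left(\frac{23}{7} + \frac{23}{7} \cdot 167\right) - 189428\right) + \left(-89545 + 25941\right) = \left(\left(\frac{23}{7} + \frac{3841}{7}\right) - 189428\right) - 63604 = \left(552 - 189428\right) - 63604 = -188876 - 63604 = -252480$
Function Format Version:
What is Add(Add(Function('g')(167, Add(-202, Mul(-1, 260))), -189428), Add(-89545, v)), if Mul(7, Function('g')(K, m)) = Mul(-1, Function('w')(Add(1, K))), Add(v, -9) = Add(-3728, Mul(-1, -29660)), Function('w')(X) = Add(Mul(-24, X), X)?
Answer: -252480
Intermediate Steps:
Function('w')(X) = Mul(-23, X)
v = 25941 (v = Add(9, Add(-3728, Mul(-1, -29660))) = Add(9, Add(-3728, 29660)) = Add(9, 25932) = 25941)
Function('g')(K, m) = Add(Rational(23, 7), Mul(Rational(23, 7), K)) (Function('g')(K, m) = Mul(Rational(1, 7), Mul(-1, Mul(-23, Add(1, K)))) = Mul(Rational(1, 7), Mul(-1, Add(-23, Mul(-23, K)))) = Mul(Rational(1, 7), Add(23, Mul(23, K))) = Add(Rational(23, 7), Mul(Rational(23, 7), K)))
Add(Add(Function('g')(167, Add(-202, Mul(-1, 260))), -189428), Add(-89545, v)) = Add(Add(Add(Rational(23, 7), Mul(Rational(23, 7), 167)), -189428), Add(-89545, 25941)) = Add(Add(Add(Rational(23, 7), Rational(3841, 7)), -189428), -63604) = Add(Add(552, -189428), -63604) = Add(-188876, -63604) = -252480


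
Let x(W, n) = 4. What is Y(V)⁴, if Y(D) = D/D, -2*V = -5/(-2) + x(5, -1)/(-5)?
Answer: 1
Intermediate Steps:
V = -17/20 (V = -(-5/(-2) + 4/(-5))/2 = -(-5*(-½) + 4*(-⅕))/2 = -(5/2 - ⅘)/2 = -½*17/10 = -17/20 ≈ -0.85000)
Y(D) = 1
Y(V)⁴ = 1⁴ = 1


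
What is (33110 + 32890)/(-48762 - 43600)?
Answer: -33000/46181 ≈ -0.71458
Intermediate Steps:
(33110 + 32890)/(-48762 - 43600) = 66000/(-92362) = 66000*(-1/92362) = -33000/46181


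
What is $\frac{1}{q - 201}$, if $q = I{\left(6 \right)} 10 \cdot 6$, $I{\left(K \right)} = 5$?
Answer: $\frac{1}{99} \approx 0.010101$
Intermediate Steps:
$q = 300$ ($q = 5 \cdot 10 \cdot 6 = 50 \cdot 6 = 300$)
$\frac{1}{q - 201} = \frac{1}{300 - 201} = \frac{1}{99}$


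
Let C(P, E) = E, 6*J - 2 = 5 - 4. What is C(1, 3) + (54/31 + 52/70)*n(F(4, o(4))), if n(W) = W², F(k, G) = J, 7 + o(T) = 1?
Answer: 3929/1085 ≈ 3.6212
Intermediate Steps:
J = ½ (J = ⅓ + (5 - 4)/6 = ⅓ + (⅙)*1 = ⅓ + ⅙ = ½ ≈ 0.50000)
o(T) = -6 (o(T) = -7 + 1 = -6)
F(k, G) = ½
C(1, 3) + (54/31 + 52/70)*n(F(4, o(4))) = 3 + (54/31 + 52/70)*(½)² = 3 + (54*(1/31) + 52*(1/70))*(¼) = 3 + (54/31 + 26/35)*(¼) = 3 + (2696/1085)*(¼) = 3 + 674/1085 = 3929/1085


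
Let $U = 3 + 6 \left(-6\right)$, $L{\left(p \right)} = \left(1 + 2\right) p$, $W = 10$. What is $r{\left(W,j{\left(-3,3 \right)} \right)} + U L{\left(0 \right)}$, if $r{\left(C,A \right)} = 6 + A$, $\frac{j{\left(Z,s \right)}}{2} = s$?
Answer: $12$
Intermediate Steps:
$j{\left(Z,s \right)} = 2 s$
$L{\left(p \right)} = 3 p$
$U = -33$ ($U = 3 - 36 = -33$)
$r{\left(W,j{\left(-3,3 \right)} \right)} + U L{\left(0 \right)} = \left(6 + 2 \cdot 3\right) - 33 \cdot 3 \cdot 0 = \left(6 + 6\right) - 0 = 12 + 0 = 12$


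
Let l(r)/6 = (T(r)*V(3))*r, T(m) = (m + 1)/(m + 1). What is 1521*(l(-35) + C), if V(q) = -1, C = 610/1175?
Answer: 75246912/235 ≈ 3.2020e+5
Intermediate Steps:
T(m) = 1 (T(m) = (1 + m)/(1 + m) = 1)
C = 122/235 (C = 610*(1/1175) = 122/235 ≈ 0.51915)
l(r) = -6*r (l(r) = 6*((1*(-1))*r) = 6*(-r) = -6*r)
1521*(l(-35) + C) = 1521*(-6*(-35) + 122/235) = 1521*(210 + 122/235) = 1521*(49472/235) = 75246912/235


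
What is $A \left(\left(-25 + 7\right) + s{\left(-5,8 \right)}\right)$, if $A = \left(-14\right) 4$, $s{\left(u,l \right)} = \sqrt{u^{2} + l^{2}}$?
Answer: $1008 - 56 \sqrt{89} \approx 479.7$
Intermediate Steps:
$s{\left(u,l \right)} = \sqrt{l^{2} + u^{2}}$
$A = -56$
$A \left(\left(-25 + 7\right) + s{\left(-5,8 \right)}\right) = - 56 \left(\left(-25 + 7\right) + \sqrt{8^{2} + \left(-5\right)^{2}}\right) = - 56 \left(-18 + \sqrt{64 + 25}\right) = - 56 \left(-18 + \sqrt{89}\right) = 1008 - 56 \sqrt{89}$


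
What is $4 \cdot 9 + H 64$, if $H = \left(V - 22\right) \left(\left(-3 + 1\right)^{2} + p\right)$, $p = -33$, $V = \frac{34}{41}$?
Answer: $\frac{1612484}{41} \approx 39329.0$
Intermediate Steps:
$V = \frac{34}{41}$ ($V = 34 \cdot \frac{1}{41} = \frac{34}{41} \approx 0.82927$)
$H = \frac{25172}{41}$ ($H = \left(\frac{34}{41} - 22\right) \left(\left(-3 + 1\right)^{2} - 33\right) = - \frac{868 \left(\left(-2\right)^{2} - 33\right)}{41} = - \frac{868 \left(4 - 33\right)}{41} = \left(- \frac{868}{41}\right) \left(-29\right) = \frac{25172}{41} \approx 613.95$)
$4 \cdot 9 + H 64 = 4 \cdot 9 + \frac{25172}{41} \cdot 64 = 36 + \frac{1611008}{41} = \frac{1612484}{41}$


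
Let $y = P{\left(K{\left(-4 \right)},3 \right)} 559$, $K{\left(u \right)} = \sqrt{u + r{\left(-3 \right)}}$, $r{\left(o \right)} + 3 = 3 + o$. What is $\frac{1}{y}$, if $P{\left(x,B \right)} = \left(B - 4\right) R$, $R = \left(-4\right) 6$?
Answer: $\frac{1}{13416} \approx 7.4538 \cdot 10^{-5}$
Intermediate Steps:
$r{\left(o \right)} = o$ ($r{\left(o \right)} = -3 + \left(3 + o\right) = o$)
$R = -24$
$K{\left(u \right)} = \sqrt{-3 + u}$ ($K{\left(u \right)} = \sqrt{u - 3} = \sqrt{-3 + u}$)
$P{\left(x,B \right)} = 96 - 24 B$ ($P{\left(x,B \right)} = \left(B - 4\right) \left(-24\right) = \left(-4 + B\right) \left(-24\right) = 96 - 24 B$)
$y = 13416$ ($y = \left(96 - 72\right) 559 = 24 \cdot 559 = 13416$)
$\frac{1}{y} = \frac{1}{13416}$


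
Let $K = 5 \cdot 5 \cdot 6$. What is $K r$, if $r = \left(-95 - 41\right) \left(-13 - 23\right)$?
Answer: $734400$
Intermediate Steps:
$r = 4896$ ($r = \left(-136\right) \left(-36\right) = 4896$)
$K = 150$ ($K = 25 \cdot 6 = 150$)
$K r = 150 \cdot 4896 = 734400$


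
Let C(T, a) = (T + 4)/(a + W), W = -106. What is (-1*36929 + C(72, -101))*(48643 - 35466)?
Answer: -100729982083/207 ≈ -4.8662e+8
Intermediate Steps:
C(T, a) = (4 + T)/(-106 + a) (C(T, a) = (T + 4)/(a - 106) = (4 + T)/(-106 + a))
(-1*36929 + C(72, -101))*(48643 - 35466) = (-1*36929 + (4 + 72)/(-106 - 101))*(48643 - 35466) = (-36929 + 76/(-207))*13177 = (-36929 - 1/207*76)*13177 = (-36929 - 76/207)*13177 = -7644379/207*13177 = -100729982083/207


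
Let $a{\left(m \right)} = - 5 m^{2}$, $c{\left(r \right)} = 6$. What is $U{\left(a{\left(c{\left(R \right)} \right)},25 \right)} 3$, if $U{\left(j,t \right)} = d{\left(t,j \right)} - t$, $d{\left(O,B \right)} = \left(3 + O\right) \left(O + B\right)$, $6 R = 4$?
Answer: $-13095$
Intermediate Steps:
$R = \frac{2}{3}$ ($R = \frac{1}{6} \cdot 4 = \frac{2}{3} \approx 0.66667$)
$d{\left(O,B \right)} = \left(3 + O\right) \left(B + O\right)$
$U{\left(j,t \right)} = t^{2} + 2 t + 3 j + j t$ ($U{\left(j,t \right)} = \left(t^{2} + 3 j + 3 t + j t\right) - t = t^{2} + 2 t + 3 j + j t$)
$U{\left(a{\left(c{\left(R \right)} \right)},25 \right)} 3 = \left(25^{2} + 2 \cdot 25 + 3 \left(- 5 \cdot 6^{2}\right) + - 5 \cdot 6^{2} \cdot 25\right) 3 = \left(625 + 50 + 3 \left(\left(-5\right) 36\right) + \left(-5\right) 36 \cdot 25\right) 3 = \left(625 + 50 + 3 \left(-180\right) - 4500\right) 3 = \left(625 + 50 - 540 - 4500\right) 3 = \left(-4365\right) 3 = -13095$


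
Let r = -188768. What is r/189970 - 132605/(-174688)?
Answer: -3892266267/16592739680 ≈ -0.23458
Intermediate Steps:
r/189970 - 132605/(-174688) = -188768/189970 - 132605/(-174688) = -188768*1/189970 - 132605*(-1/174688) = -94384/94985 + 132605/174688 = -3892266267/16592739680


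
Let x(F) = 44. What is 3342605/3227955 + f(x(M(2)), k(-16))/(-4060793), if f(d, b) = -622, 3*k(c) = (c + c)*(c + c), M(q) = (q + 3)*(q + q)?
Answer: 2715126954755/2621611413663 ≈ 1.0357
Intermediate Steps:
M(q) = 2*q*(3 + q) (M(q) = (3 + q)*(2*q) = 2*q*(3 + q))
k(c) = 4*c²/3 (k(c) = ((c + c)*(c + c))/3 = ((2*c)*(2*c))/3 = (4*c²)/3 = 4*c²/3)
3342605/3227955 + f(x(M(2)), k(-16))/(-4060793) = 3342605/3227955 - 622/(-4060793) = 3342605*(1/3227955) - 622*(-1/4060793) = 668521/645591 + 622/4060793 = 2715126954755/2621611413663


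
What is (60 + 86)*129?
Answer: 18834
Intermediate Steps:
(60 + 86)*129 = 146*129 = 18834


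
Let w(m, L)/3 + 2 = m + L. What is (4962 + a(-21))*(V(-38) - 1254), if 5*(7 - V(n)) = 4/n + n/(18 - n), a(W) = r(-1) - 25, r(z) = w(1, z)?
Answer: -16354169393/2660 ≈ -6.1482e+6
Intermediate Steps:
w(m, L) = -6 + 3*L + 3*m (w(m, L) = -6 + 3*(m + L) = -6 + 3*(L + m) = -6 + (3*L + 3*m) = -6 + 3*L + 3*m)
r(z) = -3 + 3*z (r(z) = -6 + 3*z + 3*1 = -6 + 3*z + 3 = -3 + 3*z)
a(W) = -31 (a(W) = (-3 + 3*(-1)) - 25 = (-3 - 3) - 25 = -6 - 25 = -31)
V(n) = 7 - 4/(5*n) - n/(5*(18 - n)) (V(n) = 7 - (4/n + n/(18 - n))/5 = 7 + (-4/(5*n) - n/(5*(18 - n))) = 7 - 4/(5*n) - n/(5*(18 - n)))
(4962 + a(-21))*(V(-38) - 1254) = (4962 - 31)*((⅖)*(36 - 317*(-38) + 18*(-38)²)/(-38*(-18 - 38)) - 1254) = 4931*((⅖)*(-1/38)*(36 + 12046 + 18*1444)/(-56) - 1254) = 4931*((⅖)*(-1/38)*(-1/56)*(36 + 12046 + 25992) - 1254) = 4931*((⅖)*(-1/38)*(-1/56)*38074 - 1254) = 4931*(19037/2660 - 1254) = 4931*(-3316603/2660) = -16354169393/2660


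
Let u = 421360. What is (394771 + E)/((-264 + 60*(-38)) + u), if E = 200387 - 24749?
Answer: 570409/418816 ≈ 1.3620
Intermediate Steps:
E = 175638
(394771 + E)/((-264 + 60*(-38)) + u) = (394771 + 175638)/((-264 + 60*(-38)) + 421360) = 570409/((-264 - 2280) + 421360) = 570409/(-2544 + 421360) = 570409/418816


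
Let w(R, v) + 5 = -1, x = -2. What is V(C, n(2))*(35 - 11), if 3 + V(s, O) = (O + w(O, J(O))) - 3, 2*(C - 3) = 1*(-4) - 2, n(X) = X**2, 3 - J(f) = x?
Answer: -192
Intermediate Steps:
J(f) = 5 (J(f) = 3 - 1*(-2) = 3 + 2 = 5)
w(R, v) = -6 (w(R, v) = -5 - 1 = -6)
C = 0 (C = 3 + (1*(-4) - 2)/2 = 3 + (-4 - 2)/2 = 3 + (1/2)*(-6) = 3 - 3 = 0)
V(s, O) = -12 + O (V(s, O) = -3 + ((O - 6) - 3) = -3 + ((-6 + O) - 3) = -3 + (-9 + O) = -12 + O)
V(C, n(2))*(35 - 11) = (-12 + 2**2)*(35 - 11) = (-12 + 4)*24 = -8*24 = -192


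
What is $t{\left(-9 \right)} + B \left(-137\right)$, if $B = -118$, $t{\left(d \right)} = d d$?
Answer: $16247$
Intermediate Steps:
$t{\left(d \right)} = d^{2}$
$t{\left(-9 \right)} + B \left(-137\right) = \left(-9\right)^{2} - -16166 = 81 + 16166 = 16247$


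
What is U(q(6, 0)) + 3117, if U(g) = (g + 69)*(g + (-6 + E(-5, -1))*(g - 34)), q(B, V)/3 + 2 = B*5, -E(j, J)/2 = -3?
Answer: 15969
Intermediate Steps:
E(j, J) = 6 (E(j, J) = -2*(-3) = 6)
q(B, V) = -6 + 15*B (q(B, V) = -6 + 3*(B*5) = -6 + 3*(5*B) = -6 + 15*B)
U(g) = g*(69 + g) (U(g) = (g + 69)*(g + (-6 + 6)*(g - 34)) = (69 + g)*(g + 0*(-34 + g)) = (69 + g)*(g + 0) = (69 + g)*g = g*(69 + g))
U(q(6, 0)) + 3117 = (-6 + 15*6)*(69 + (-6 + 15*6)) + 3117 = (-6 + 90)*(69 + (-6 + 90)) + 3117 = 84*(69 + 84) + 3117 = 84*153 + 3117 = 12852 + 3117 = 15969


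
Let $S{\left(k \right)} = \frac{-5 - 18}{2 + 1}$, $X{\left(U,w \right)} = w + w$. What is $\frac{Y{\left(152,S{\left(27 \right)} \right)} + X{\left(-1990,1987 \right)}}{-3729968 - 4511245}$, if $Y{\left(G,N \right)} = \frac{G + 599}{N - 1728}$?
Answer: $- \frac{20690365}{42911996091} \approx -0.00048216$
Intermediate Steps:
$X{\left(U,w \right)} = 2 w$
$S{\left(k \right)} = - \frac{23}{3}$
$Y{\left(G,N \right)} = \frac{599 + G}{-1728 + N}$
$\frac{Y{\left(152,S{\left(27 \right)} \right)} + X{\left(-1990,1987 \right)}}{-3729968 - 4511245} = \frac{\frac{599 + 152}{-1728 - \frac{23}{3}} + 2 \cdot 1987}{-3729968 - 4511245} = \frac{\frac{1}{- \frac{5207}{3}} \cdot 751 + 3974}{-8241213} = \left(\left(- \frac{3}{5207}\right) 751 + 3974\right) \left(- \frac{1}{8241213}\right) = \left(- \frac{2253}{5207} + 3974\right) \left(- \frac{1}{8241213}\right) = \frac{20690365}{5207} \left(- \frac{1}{8241213}\right) = - \frac{20690365}{42911996091}$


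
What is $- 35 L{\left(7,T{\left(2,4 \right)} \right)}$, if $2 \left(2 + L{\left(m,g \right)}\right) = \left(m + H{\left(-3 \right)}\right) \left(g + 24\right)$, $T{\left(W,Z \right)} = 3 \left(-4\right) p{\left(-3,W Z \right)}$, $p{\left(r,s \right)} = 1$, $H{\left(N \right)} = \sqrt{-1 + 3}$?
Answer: $-1400 - 210 \sqrt{2} \approx -1697.0$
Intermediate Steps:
$H{\left(N \right)} = \sqrt{2}$
$T{\left(W,Z \right)} = -12$ ($T{\left(W,Z \right)} = 3 \left(-4\right) 1 = \left(-12\right) 1 = -12$)
$L{\left(m,g \right)} = -2 + \frac{\left(24 + g\right) \left(m + \sqrt{2}\right)}{2}$ ($L{\left(m,g \right)} = -2 + \frac{\left(m + \sqrt{2}\right) \left(g + 24\right)}{2} = -2 + \frac{\left(m + \sqrt{2}\right) \left(24 + g\right)}{2} = -2 + \frac{\left(24 + g\right) \left(m + \sqrt{2}\right)}{2}$)
$- 35 L{\left(7,T{\left(2,4 \right)} \right)} = - 35 \left(-2 + 12 \cdot 7 + 12 \sqrt{2} + \frac{1}{2} \left(-12\right) 7 + \frac{1}{2} \left(-12\right) \sqrt{2}\right) = - 35 \left(-2 + 84 + 12 \sqrt{2} - 42 - 6 \sqrt{2}\right) = - 35 \left(40 + 6 \sqrt{2}\right) = -1400 - 210 \sqrt{2}$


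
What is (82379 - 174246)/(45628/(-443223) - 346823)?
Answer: 3701597031/13974543287 ≈ 0.26488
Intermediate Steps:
(82379 - 174246)/(45628/(-443223) - 346823) = -91867/(45628*(-1/443223) - 346823) = -91867/(-4148/40293 - 346823) = -91867/(-13974543287/40293) = -91867*(-40293/13974543287) = 3701597031/13974543287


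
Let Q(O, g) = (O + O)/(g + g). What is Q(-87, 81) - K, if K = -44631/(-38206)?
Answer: -2313011/1031562 ≈ -2.2422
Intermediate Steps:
Q(O, g) = O/g (Q(O, g) = (2*O)/((2*g)) = (2*O)*(1/(2*g)) = O/g)
K = 44631/38206 (K = -44631*(-1/38206) = 44631/38206 ≈ 1.1682)
Q(-87, 81) - K = -87/81 - 1*44631/38206 = -87*1/81 - 44631/38206 = -29/27 - 44631/38206 = -2313011/1031562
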